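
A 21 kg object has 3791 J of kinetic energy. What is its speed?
v = √(2·KE/m) = √(2·3791/21) = 19.0 m/s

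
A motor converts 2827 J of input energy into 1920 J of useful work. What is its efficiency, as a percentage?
η = W_out/W_in = 1920/2827 = 67.92%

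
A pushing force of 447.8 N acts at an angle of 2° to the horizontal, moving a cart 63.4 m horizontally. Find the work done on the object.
W = F·d·cosθ = (447.8)(63.4)cos(2°) = 28370 J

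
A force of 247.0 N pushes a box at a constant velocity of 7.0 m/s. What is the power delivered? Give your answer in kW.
P = Fv = (247.0)(7.0) = 1729.0 W = 1.729 kW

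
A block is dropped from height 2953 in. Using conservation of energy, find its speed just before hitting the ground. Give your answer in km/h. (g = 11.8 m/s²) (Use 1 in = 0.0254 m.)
Convert to SI: h = 75.0062 m
mgh = ½mv² ⇒ v = √(2gh) = √(2·11.8·75.0062) = 42.0731 m/s = 151.5 km/h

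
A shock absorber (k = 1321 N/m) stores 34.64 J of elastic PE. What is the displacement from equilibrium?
x = √(2·PE/k) = √(2·34.64/1321) = 0.229 m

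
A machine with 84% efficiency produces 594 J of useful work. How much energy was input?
W_in = W_out/η = 594/0.84 = 707.1 J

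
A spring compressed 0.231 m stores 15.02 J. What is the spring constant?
k = 2·PE/x² = 2·15.02/(0.231)² = 563.0 N/m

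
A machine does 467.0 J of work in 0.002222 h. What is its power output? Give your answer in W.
Convert to SI: W = 467.0 J, t = 7.9992 s
P = W/t = 467.0/7.9992 = 58.38 W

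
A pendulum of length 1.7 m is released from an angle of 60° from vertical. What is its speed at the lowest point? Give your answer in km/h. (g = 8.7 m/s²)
h = L(1 − cosθ) = 1.7(1 − cos60°) = 0.85 m
v = √(2gh) = √(2·8.7·0.85) = 3.84578 m/s = 13.84 km/h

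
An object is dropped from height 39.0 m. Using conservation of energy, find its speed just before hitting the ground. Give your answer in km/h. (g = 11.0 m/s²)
mgh = ½mv² ⇒ v = √(2gh) = √(2·11.0·39.0) = 29.2916 m/s = 105.4 km/h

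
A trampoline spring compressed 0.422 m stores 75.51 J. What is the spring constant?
k = 2·PE/x² = 2·75.51/(0.422)² = 848.0 N/m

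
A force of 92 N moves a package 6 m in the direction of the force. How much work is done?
W = F·d = (92)(6) = 552.0 J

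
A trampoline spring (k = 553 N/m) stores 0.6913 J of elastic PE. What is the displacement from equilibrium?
x = √(2·PE/k) = √(2·0.6913/553) = 0.05 m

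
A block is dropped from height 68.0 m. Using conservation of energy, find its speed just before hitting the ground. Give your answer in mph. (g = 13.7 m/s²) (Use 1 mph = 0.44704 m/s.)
mgh = ½mv² ⇒ v = √(2gh) = √(2·13.7·68.0) = 43.1648 m/s = 96.56 mph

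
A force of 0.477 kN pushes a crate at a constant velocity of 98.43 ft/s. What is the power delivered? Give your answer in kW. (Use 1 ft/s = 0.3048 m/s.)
Convert to SI: F = 477.0 N, v = 30.0015 m/s
P = Fv = (477.0)(30.0015) = 14310.7 W = 14.31 kW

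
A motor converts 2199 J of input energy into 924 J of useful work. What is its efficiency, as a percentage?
η = W_out/W_in = 924/2199 = 42.02%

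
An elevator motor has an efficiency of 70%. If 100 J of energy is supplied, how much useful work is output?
W_out = η·W_in = 0.7·100 = 70.0 J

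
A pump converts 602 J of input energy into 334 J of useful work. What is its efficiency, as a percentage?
η = W_out/W_in = 334/602 = 55.48%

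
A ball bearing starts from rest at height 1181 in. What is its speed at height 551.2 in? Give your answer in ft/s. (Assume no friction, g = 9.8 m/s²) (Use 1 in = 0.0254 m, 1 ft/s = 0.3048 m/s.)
Convert to SI: h₁−h₂ = 15.9969 m
mgh₁ = mgh₂ + ½mv² ⇒ v = √(2g(h₁−h₂)) = √(2·9.8·15.9969) = 17.7071 m/s = 58.09 ft/s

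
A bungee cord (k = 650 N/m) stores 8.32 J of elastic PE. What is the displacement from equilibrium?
x = √(2·PE/k) = √(2·8.32/650) = 0.16 m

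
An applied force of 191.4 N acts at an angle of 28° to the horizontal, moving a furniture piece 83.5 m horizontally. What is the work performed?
W = F·d·cosθ = (191.4)(83.5)cos(28°) = 14110 J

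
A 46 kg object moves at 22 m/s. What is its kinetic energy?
KE = ½mv² = ½(46)(22)² = 11132.0 J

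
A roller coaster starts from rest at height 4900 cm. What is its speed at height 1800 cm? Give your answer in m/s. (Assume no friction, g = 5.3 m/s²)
Convert to SI: h₁−h₂ = 31.0 m
mgh₁ = mgh₂ + ½mv² ⇒ v = √(2g(h₁−h₂)) = √(2·5.3·31.0) = 18.13 m/s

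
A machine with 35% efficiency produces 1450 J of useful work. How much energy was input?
W_in = W_out/η = 1450/0.35 = 4143 J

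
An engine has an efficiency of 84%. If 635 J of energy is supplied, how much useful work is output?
W_out = η·W_in = 0.84·635 = 533.4 J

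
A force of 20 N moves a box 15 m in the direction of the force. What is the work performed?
W = F·d = (20)(15) = 300.0 J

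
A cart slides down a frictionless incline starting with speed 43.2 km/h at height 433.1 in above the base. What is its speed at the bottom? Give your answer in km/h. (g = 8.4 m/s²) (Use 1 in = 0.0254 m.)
Convert to SI: v₀ = 12.0 m/s, h = 11.0007 m
½mv₀² + mgh = ½mv² ⇒ v = √(v₀² + 2gh) = √(12.0² + 2·8.4·11.0007) = 18.1332 m/s = 65.28 km/h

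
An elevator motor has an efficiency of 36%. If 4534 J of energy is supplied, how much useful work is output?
W_out = η·W_in = 0.36·4534 = 1632.24 J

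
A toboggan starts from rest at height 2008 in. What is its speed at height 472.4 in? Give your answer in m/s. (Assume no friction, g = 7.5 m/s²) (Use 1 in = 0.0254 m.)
Convert to SI: h₁−h₂ = 39.0042 m
mgh₁ = mgh₂ + ½mv² ⇒ v = √(2g(h₁−h₂)) = √(2·7.5·39.0042) = 24.19 m/s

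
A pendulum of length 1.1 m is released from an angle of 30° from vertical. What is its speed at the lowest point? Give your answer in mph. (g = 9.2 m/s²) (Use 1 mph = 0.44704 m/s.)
h = L(1 − cosθ) = 1.1(1 − cos30°) = 0.147372 m
v = √(2gh) = √(2·9.2·0.147372) = 1.64671 m/s = 3.684 mph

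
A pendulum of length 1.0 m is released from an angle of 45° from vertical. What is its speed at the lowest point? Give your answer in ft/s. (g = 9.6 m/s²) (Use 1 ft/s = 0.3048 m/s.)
h = L(1 − cosθ) = 1.0(1 − cos45°) = 0.292893 m
v = √(2gh) = √(2·9.6·0.292893) = 2.3714 m/s = 7.78 ft/s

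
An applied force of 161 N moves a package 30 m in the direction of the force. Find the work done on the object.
W = F·d = (161)(30) = 4830 J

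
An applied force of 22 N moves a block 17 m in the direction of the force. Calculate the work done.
W = F·d = (22)(17) = 374.0 J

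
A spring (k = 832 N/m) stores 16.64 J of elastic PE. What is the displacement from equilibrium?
x = √(2·PE/k) = √(2·16.64/832) = 0.2 m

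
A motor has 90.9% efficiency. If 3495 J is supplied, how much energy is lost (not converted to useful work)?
W_lost = W_in(1 − η) = 3495·(1 − 0.909) = 318.0 J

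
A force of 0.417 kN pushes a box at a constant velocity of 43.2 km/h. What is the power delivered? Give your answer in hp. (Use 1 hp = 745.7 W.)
Convert to SI: F = 417.0 N, v = 12.0 m/s
P = Fv = (417.0)(12.0) = 5004.0 W = 6.71 hp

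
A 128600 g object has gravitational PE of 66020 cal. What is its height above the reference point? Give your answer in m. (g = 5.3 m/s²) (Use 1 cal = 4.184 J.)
Convert to SI: m = 128.6 kg, PE = 276228 J
h = PE/(mg) = 276228/(128.6·5.3) = 405.3 m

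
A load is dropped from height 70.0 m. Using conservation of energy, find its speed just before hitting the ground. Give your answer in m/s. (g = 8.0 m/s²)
mgh = ½mv² ⇒ v = √(2gh) = √(2·8.0·70.0) = 33.47 m/s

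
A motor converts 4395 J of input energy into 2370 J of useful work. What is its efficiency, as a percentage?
η = W_out/W_in = 2370/4395 = 53.92%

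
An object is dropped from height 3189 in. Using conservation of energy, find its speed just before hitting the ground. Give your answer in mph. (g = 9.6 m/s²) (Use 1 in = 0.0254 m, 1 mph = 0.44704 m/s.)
Convert to SI: h = 81.0006 m
mgh = ½mv² ⇒ v = √(2gh) = √(2·9.6·81.0006) = 39.4362 m/s = 88.22 mph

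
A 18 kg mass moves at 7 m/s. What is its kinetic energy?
KE = ½mv² = ½(18)(7)² = 441.0 J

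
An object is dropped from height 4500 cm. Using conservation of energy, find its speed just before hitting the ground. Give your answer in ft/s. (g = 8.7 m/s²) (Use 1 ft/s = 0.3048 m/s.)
Convert to SI: h = 45.0 m
mgh = ½mv² ⇒ v = √(2gh) = √(2·8.7·45.0) = 27.9821 m/s = 91.8 ft/s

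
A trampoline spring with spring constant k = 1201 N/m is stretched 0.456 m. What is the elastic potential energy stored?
PE = ½kx² = ½(1201)(0.456)² = 124.9 J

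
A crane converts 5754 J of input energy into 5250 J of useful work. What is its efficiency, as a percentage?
η = W_out/W_in = 5250/5754 = 91.24%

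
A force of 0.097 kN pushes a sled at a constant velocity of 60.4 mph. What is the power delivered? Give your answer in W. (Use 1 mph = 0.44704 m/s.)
Convert to SI: F = 97.0 N, v = 27.0012 m/s
P = Fv = (97.0)(27.0012) = 2619 W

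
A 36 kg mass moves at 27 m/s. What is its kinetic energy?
KE = ½mv² = ½(36)(27)² = 13122.0 J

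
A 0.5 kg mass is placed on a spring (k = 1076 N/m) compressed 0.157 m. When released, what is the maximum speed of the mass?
½kx² = ½mv² ⇒ v = x√(k/m) = (0.157)√(1076/0.5) = 7.283 m/s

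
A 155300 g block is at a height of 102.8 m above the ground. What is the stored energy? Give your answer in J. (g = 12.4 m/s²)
Convert to SI: m = 155.3 kg, h = 102.8 m
PE = mgh = (155.3)(12.4)(102.8) = 198000 J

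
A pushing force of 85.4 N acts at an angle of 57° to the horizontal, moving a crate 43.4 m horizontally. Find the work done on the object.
W = F·d·cosθ = (85.4)(43.4)cos(57°) = 2019 J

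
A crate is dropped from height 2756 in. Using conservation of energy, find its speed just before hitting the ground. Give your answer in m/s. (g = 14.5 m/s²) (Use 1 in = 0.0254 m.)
Convert to SI: h = 70.0024 m
mgh = ½mv² ⇒ v = √(2gh) = √(2·14.5·70.0024) = 45.06 m/s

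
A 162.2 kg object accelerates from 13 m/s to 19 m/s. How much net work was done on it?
W = ΔKE = ½m(v₂² − v₁²) = ½(162.2)(19² − 13²) = 15571.2 J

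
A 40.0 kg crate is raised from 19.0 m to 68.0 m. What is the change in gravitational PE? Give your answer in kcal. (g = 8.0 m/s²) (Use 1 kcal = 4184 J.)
ΔPE = mgΔh = (40.0)(8.0)(49.0) = 15680.0 J = 3.748 kcal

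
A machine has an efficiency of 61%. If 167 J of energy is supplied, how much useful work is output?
W_out = η·W_in = 0.61·167 = 101.87 J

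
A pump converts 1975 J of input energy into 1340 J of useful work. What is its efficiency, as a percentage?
η = W_out/W_in = 1340/1975 = 67.85%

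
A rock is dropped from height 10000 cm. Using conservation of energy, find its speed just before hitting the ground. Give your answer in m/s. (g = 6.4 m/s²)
Convert to SI: h = 100.0 m
mgh = ½mv² ⇒ v = √(2gh) = √(2·6.4·100.0) = 35.78 m/s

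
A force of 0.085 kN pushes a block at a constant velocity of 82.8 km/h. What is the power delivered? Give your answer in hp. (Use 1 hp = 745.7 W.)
Convert to SI: F = 85.0 N, v = 23.0 m/s
P = Fv = (85.0)(23.0) = 1955.0 W = 2.622 hp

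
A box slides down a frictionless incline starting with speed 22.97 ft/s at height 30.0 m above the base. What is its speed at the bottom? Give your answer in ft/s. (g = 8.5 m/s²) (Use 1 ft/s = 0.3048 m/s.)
Convert to SI: v₀ = 7.00126 m/s, h = 30.0 m
½mv₀² + mgh = ½mv² ⇒ v = √(v₀² + 2gh) = √(7.00126² + 2·8.5·30.0) = 23.6436 m/s = 77.57 ft/s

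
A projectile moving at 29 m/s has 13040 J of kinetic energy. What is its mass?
m = 2·KE/v² = 2·13040/(29)² = 31.01 kg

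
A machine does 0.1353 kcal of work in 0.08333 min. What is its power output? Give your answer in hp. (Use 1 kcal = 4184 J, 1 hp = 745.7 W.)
Convert to SI: W = 566.095 J, t = 4.9998 s
P = W/t = 566.095/4.9998 = 113.224 W = 0.1518 hp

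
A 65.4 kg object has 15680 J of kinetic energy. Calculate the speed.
v = √(2·KE/m) = √(2·15680/65.4) = 21.9 m/s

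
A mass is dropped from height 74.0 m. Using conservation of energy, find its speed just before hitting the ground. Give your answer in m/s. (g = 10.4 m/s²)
mgh = ½mv² ⇒ v = √(2gh) = √(2·10.4·74.0) = 39.23 m/s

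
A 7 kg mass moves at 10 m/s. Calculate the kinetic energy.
KE = ½mv² = ½(7)(10)² = 350.0 J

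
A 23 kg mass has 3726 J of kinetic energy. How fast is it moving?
v = √(2·KE/m) = √(2·3726/23) = 18.0 m/s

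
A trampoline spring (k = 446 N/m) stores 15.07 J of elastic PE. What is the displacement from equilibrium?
x = √(2·PE/k) = √(2·15.07/446) = 0.26 m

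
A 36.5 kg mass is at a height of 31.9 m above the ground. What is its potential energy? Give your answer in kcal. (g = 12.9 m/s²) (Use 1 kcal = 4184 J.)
PE = mgh = (36.5)(12.9)(31.9) = 15020.1 J = 3.59 kcal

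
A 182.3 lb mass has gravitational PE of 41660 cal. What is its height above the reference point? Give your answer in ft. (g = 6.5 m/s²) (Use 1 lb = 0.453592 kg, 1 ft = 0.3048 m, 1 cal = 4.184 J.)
Convert to SI: m = 82.6898 kg, PE = 174305 J
h = PE/(mg) = 174305/(82.6898·6.5) = 324.299 m = 1064 ft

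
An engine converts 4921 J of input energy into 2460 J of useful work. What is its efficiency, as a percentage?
η = W_out/W_in = 2460/4921 = 49.99%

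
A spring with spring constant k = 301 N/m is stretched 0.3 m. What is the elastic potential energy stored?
PE = ½kx² = ½(301)(0.3)² = 13.55 J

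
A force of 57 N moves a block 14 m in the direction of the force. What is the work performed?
W = F·d = (57)(14) = 798.0 J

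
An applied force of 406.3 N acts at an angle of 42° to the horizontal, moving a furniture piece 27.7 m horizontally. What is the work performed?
W = F·d·cosθ = (406.3)(27.7)cos(42°) = 8364 J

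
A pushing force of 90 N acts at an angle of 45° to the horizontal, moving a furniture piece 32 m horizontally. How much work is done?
W = F·d·cosθ = (90)(32)cos(45°) = 2036 J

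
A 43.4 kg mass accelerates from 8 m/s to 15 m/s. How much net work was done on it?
W = ΔKE = ½m(v₂² − v₁²) = ½(43.4)(15² − 8²) = 3493.7 J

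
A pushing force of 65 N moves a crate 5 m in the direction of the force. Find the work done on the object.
W = F·d = (65)(5) = 325.0 J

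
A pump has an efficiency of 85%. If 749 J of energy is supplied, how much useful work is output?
W_out = η·W_in = 0.85·749 = 636.65 J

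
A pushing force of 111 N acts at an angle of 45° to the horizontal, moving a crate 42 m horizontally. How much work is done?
W = F·d·cosθ = (111)(42)cos(45°) = 3297 J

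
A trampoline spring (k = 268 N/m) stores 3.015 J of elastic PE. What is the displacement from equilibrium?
x = √(2·PE/k) = √(2·3.015/268) = 0.15 m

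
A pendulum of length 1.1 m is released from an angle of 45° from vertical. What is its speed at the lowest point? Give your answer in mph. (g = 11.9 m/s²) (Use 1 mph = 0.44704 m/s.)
h = L(1 − cosθ) = 1.1(1 − cos45°) = 0.322183 m
v = √(2gh) = √(2·11.9·0.322183) = 2.76911 m/s = 6.194 mph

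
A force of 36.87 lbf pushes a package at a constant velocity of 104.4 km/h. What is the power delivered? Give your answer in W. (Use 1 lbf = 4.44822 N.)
Convert to SI: F = 164.006 N, v = 29.0 m/s
P = Fv = (164.006)(29.0) = 4756 W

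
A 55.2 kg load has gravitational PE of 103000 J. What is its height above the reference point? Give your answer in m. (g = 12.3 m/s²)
h = PE/(mg) = 103000/(55.2·12.3) = 151.7 m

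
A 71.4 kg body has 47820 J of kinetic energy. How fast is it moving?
v = √(2·KE/m) = √(2·47820/71.4) = 36.6 m/s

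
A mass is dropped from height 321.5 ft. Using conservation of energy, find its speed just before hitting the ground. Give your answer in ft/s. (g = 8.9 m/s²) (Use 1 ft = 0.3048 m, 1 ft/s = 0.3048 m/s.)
Convert to SI: h = 97.9932 m
mgh = ½mv² ⇒ v = √(2gh) = √(2·8.9·97.9932) = 41.7646 m/s = 137.0 ft/s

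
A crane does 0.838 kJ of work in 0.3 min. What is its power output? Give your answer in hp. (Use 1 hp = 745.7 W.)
Convert to SI: W = 838.0 J, t = 18.0 s
P = W/t = 838.0/18.0 = 46.5556 W = 0.06243 hp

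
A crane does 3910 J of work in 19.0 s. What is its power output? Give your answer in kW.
P = W/t = 3910.0/19.0 = 205.789 W = 0.2058 kW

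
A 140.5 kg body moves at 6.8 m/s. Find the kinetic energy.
KE = ½mv² = ½(140.5)(6.8)² = 3248 J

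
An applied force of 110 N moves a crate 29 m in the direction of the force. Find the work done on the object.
W = F·d = (110)(29) = 3190 J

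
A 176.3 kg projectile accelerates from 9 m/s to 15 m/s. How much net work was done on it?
W = ΔKE = ½m(v₂² − v₁²) = ½(176.3)(15² − 9²) = 12693.6 J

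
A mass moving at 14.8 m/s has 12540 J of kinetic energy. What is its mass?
m = 2·KE/v² = 2·12540/(14.8)² = 114.5 kg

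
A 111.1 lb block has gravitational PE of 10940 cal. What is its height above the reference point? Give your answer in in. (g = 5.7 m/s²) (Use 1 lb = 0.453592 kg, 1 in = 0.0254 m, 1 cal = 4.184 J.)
Convert to SI: m = 50.3941 kg, PE = 45773.0 J
h = PE/(mg) = 45773.0/(50.3941·5.7) = 159.351 m = 6274 in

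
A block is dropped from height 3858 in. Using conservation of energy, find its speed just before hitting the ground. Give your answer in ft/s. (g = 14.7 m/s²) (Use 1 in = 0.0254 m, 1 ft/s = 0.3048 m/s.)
Convert to SI: h = 97.9932 m
mgh = ½mv² ⇒ v = √(2gh) = √(2·14.7·97.9932) = 53.6749 m/s = 176.1 ft/s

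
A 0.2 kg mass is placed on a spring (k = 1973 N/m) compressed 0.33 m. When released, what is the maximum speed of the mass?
½kx² = ½mv² ⇒ v = x√(k/m) = (0.33)√(1973/0.2) = 32.78 m/s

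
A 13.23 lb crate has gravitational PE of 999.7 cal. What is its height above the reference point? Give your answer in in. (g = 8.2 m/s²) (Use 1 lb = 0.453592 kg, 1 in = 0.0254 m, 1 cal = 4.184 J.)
Convert to SI: m = 6.00102 kg, PE = 4182.74 J
h = PE/(mg) = 4182.74/(6.00102·8.2) = 85.0007 m = 3346 in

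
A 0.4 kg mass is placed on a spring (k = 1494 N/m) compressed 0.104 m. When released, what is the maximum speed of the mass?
½kx² = ½mv² ⇒ v = x√(k/m) = (0.104)√(1494/0.4) = 6.356 m/s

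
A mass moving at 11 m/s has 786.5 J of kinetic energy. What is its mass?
m = 2·KE/v² = 2·786.5/(11)² = 13.0 kg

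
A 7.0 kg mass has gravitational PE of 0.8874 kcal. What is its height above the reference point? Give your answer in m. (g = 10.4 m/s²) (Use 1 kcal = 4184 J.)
Convert to SI: m = 7.0 kg, PE = 3712.88 J
h = PE/(mg) = 3712.88/(7.0·10.4) = 51.0 m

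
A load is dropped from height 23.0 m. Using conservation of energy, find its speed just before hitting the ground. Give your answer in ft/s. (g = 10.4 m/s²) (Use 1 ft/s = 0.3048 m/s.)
mgh = ½mv² ⇒ v = √(2gh) = √(2·10.4·23.0) = 21.8724 m/s = 71.76 ft/s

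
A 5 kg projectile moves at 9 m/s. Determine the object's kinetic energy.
KE = ½mv² = ½(5)(9)² = 202.5 J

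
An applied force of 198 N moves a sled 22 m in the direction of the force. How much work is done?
W = F·d = (198)(22) = 4356 J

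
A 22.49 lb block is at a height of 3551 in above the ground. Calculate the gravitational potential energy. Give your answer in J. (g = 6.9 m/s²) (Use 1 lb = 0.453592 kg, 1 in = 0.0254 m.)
Convert to SI: m = 10.2013 kg, h = 90.1954 m
PE = mgh = (10.2013)(6.9)(90.1954) = 6349 J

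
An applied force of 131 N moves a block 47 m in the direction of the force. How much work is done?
W = F·d = (131)(47) = 6157 J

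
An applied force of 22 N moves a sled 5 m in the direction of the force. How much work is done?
W = F·d = (22)(5) = 110.0 J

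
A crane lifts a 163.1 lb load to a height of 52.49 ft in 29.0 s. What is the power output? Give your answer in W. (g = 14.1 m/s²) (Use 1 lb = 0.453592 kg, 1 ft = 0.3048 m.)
Convert to SI: m = 73.9809 kg, h = 15.999 m, t = 29.0 s
P = mgh/t = (73.9809)(14.1)(15.999)/29.0 = 575.5 W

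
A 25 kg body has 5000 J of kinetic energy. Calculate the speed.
v = √(2·KE/m) = √(2·5000/25) = 20.0 m/s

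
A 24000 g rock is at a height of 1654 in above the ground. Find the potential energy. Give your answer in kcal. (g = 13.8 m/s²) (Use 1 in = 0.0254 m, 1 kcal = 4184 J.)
Convert to SI: m = 24.0 kg, h = 42.0116 m
PE = mgh = (24.0)(13.8)(42.0116) = 13914.2 J = 3.326 kcal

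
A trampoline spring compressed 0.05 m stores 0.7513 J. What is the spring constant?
k = 2·PE/x² = 2·0.7513/(0.05)² = 601.0 N/m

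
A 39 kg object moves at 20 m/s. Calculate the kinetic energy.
KE = ½mv² = ½(39)(20)² = 7800.0 J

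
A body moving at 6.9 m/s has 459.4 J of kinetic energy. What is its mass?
m = 2·KE/v² = 2·459.4/(6.9)² = 19.3 kg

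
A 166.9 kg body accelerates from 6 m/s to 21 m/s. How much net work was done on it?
W = ΔKE = ½m(v₂² − v₁²) = ½(166.9)(21² − 6²) = 33797.25 J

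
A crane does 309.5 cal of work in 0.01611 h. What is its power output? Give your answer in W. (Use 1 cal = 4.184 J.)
Convert to SI: W = 1294.95 J, t = 57.996 s
P = W/t = 1294.95/57.996 = 22.33 W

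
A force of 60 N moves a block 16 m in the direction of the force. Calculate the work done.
W = F·d = (60)(16) = 960.0 J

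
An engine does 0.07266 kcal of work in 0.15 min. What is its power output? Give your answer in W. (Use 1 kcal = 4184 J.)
Convert to SI: W = 304.009 J, t = 9.0 s
P = W/t = 304.009/9.0 = 33.78 W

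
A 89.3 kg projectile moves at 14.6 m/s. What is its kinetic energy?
KE = ½mv² = ½(89.3)(14.6)² = 9518 J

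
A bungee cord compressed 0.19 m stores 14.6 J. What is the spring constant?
k = 2·PE/x² = 2·14.6/(0.19)² = 808.9 N/m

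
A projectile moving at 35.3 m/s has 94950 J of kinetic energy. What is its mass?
m = 2·KE/v² = 2·94950/(35.3)² = 152.4 kg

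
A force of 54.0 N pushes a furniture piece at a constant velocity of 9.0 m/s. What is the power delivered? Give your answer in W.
P = Fv = (54.0)(9.0) = 486.0 W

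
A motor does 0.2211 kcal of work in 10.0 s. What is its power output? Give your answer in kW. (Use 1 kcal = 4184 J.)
Convert to SI: W = 925.082 J, t = 10.0 s
P = W/t = 925.082/10.0 = 92.5082 W = 0.09251 kW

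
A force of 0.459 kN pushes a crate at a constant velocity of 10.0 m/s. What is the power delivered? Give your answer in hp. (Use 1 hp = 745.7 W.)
Convert to SI: F = 459.0 N, v = 10.0 m/s
P = Fv = (459.0)(10.0) = 4590.0 W = 6.155 hp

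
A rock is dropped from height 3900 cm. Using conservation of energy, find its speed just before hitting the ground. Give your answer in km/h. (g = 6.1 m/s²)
Convert to SI: h = 39.0 m
mgh = ½mv² ⇒ v = √(2gh) = √(2·6.1·39.0) = 21.8128 m/s = 78.53 km/h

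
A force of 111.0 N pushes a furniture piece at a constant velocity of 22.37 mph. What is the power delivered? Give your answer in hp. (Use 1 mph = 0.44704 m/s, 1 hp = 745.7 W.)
Convert to SI: F = 111.0 N, v = 10.0003 m/s
P = Fv = (111.0)(10.0003) = 1110.03 W = 1.489 hp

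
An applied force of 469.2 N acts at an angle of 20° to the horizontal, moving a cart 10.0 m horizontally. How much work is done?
W = F·d·cosθ = (469.2)(10.0)cos(20°) = 4409 J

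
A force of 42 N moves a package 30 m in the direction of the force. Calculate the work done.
W = F·d = (42)(30) = 1260 J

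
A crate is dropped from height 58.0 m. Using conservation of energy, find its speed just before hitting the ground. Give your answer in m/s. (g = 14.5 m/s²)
mgh = ½mv² ⇒ v = √(2gh) = √(2·14.5·58.0) = 41.01 m/s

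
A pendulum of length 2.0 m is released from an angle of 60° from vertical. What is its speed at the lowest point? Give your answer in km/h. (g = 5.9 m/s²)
h = L(1 − cosθ) = 2.0(1 − cos60°) = 1.0 m
v = √(2gh) = √(2·5.9·1.0) = 3.43511 m/s = 12.37 km/h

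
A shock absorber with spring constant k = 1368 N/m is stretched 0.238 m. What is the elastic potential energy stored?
PE = ½kx² = ½(1368)(0.238)² = 38.74 J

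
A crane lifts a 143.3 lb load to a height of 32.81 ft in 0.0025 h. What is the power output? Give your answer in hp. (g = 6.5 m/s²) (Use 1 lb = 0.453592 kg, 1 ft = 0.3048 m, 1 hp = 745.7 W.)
Convert to SI: m = 64.9997 kg, h = 10.0005 m, t = 9.0 s
P = mgh/t = (64.9997)(6.5)(10.0005)/9.0 = 469.465 W = 0.6296 hp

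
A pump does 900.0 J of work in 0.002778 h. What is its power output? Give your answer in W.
Convert to SI: W = 900.0 J, t = 10.0008 s
P = W/t = 900.0/10.0008 = 89.99 W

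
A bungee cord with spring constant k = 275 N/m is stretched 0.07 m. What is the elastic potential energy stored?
PE = ½kx² = ½(275)(0.07)² = 0.6738 J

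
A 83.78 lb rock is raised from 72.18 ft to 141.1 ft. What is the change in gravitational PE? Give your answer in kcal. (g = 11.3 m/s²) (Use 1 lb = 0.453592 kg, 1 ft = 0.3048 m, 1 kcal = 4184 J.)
Convert to SI: m = 38.0019 kg, Δh = 21.0068 m
ΔPE = mgΔh = (38.0019)(11.3)(21.0068) = 9020.79 J = 2.156 kcal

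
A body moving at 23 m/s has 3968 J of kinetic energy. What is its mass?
m = 2·KE/v² = 2·3968/(23)² = 15.0 kg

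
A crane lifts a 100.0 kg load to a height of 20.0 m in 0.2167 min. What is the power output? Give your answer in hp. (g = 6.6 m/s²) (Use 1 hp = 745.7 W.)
Convert to SI: m = 100.0 kg, h = 20.0 m, t = 13.002 s
P = mgh/t = (100.0)(6.6)(20.0)/13.002 = 1015.23 W = 1.361 hp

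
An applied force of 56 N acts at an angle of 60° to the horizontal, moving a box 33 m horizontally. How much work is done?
W = F·d·cosθ = (56)(33)cos(60°) = 924.0 J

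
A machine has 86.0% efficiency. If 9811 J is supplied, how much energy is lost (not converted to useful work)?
W_lost = W_in(1 − η) = 9811·(1 − 0.86) = 1374 J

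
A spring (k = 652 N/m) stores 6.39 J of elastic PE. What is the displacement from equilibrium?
x = √(2·PE/k) = √(2·6.39/652) = 0.14 m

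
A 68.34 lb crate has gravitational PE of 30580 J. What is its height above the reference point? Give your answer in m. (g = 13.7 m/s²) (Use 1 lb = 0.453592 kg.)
Convert to SI: m = 30.9985 kg, PE = 30580.0 J
h = PE/(mg) = 30580.0/(30.9985·13.7) = 72.01 m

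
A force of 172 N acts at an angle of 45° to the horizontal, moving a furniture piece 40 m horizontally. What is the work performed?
W = F·d·cosθ = (172)(40)cos(45°) = 4865 J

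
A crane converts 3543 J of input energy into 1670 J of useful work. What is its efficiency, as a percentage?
η = W_out/W_in = 1670/3543 = 47.14%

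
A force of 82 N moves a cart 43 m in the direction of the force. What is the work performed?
W = F·d = (82)(43) = 3526 J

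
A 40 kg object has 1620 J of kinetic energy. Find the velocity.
v = √(2·KE/m) = √(2·1620/40) = 9.0 m/s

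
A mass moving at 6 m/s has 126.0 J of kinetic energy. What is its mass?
m = 2·KE/v² = 2·126.0/(6)² = 7.0 kg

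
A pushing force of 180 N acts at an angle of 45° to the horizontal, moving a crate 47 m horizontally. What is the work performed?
W = F·d·cosθ = (180)(47)cos(45°) = 5982 J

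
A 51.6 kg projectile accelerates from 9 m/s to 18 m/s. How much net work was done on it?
W = ΔKE = ½m(v₂² − v₁²) = ½(51.6)(18² − 9²) = 6269.4 J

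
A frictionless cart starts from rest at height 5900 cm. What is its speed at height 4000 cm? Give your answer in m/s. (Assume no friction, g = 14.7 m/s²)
Convert to SI: h₁−h₂ = 19.0 m
mgh₁ = mgh₂ + ½mv² ⇒ v = √(2g(h₁−h₂)) = √(2·14.7·19.0) = 23.63 m/s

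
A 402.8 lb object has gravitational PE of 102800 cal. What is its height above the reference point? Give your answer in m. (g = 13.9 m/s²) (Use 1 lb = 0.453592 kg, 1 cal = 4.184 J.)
Convert to SI: m = 182.707 kg, PE = 430115 J
h = PE/(mg) = 430115/(182.707·13.9) = 169.4 m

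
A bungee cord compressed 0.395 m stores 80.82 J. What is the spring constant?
k = 2·PE/x² = 2·80.82/(0.395)² = 1036 N/m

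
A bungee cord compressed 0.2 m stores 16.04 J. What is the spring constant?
k = 2·PE/x² = 2·16.04/(0.2)² = 802.0 N/m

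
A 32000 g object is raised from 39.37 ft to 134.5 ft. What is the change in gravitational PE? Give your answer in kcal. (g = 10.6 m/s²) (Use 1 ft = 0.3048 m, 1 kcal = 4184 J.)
Convert to SI: m = 32.0 kg, Δh = 28.9956 m
ΔPE = mgΔh = (32.0)(10.6)(28.9956) = 9835.32 J = 2.351 kcal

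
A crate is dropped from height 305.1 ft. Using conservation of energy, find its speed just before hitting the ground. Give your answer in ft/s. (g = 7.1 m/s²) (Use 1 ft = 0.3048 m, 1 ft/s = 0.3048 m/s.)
Convert to SI: h = 92.9945 m
mgh = ½mv² ⇒ v = √(2gh) = √(2·7.1·92.9945) = 36.339 m/s = 119.2 ft/s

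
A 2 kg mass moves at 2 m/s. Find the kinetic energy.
KE = ½mv² = ½(2)(2)² = 4.0 J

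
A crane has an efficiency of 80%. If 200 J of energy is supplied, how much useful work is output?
W_out = η·W_in = 0.8·200 = 160.0 J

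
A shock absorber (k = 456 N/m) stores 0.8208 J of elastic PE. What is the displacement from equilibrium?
x = √(2·PE/k) = √(2·0.8208/456) = 0.06 m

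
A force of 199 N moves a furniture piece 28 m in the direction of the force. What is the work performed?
W = F·d = (199)(28) = 5572 J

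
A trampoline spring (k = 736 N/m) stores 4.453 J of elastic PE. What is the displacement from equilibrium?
x = √(2·PE/k) = √(2·4.453/736) = 0.11 m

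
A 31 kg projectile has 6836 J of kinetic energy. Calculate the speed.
v = √(2·KE/m) = √(2·6836/31) = 21.0 m/s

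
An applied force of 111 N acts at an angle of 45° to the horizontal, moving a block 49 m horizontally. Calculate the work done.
W = F·d·cosθ = (111)(49)cos(45°) = 3846 J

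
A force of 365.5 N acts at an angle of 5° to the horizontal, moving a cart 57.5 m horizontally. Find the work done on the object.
W = F·d·cosθ = (365.5)(57.5)cos(5°) = 20940 J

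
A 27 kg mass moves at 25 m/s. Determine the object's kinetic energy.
KE = ½mv² = ½(27)(25)² = 8437.5 J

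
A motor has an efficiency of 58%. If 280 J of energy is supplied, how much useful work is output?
W_out = η·W_in = 0.58·280 = 162.4 J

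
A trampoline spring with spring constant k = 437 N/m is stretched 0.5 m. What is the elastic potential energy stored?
PE = ½kx² = ½(437)(0.5)² = 54.63 J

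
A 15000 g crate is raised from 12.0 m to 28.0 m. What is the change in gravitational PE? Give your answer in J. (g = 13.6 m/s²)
Convert to SI: m = 15.0 kg, Δh = 16.0 m
ΔPE = mgΔh = (15.0)(13.6)(16.0) = 3264 J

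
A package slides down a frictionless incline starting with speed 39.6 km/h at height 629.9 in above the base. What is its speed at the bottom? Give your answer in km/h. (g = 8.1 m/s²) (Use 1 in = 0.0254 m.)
Convert to SI: v₀ = 11.0 m/s, h = 15.9995 m
½mv₀² + mgh = ½mv² ⇒ v = √(v₀² + 2gh) = √(11.0² + 2·8.1·15.9995) = 19.4985 m/s = 70.19 km/h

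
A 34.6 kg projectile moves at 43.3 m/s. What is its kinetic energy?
KE = ½mv² = ½(34.6)(43.3)² = 32440 J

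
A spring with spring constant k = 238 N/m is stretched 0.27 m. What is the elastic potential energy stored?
PE = ½kx² = ½(238)(0.27)² = 8.675 J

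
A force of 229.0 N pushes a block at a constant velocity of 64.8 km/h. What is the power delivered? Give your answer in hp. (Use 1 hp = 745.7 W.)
Convert to SI: F = 229.0 N, v = 18.0 m/s
P = Fv = (229.0)(18.0) = 4122.0 W = 5.528 hp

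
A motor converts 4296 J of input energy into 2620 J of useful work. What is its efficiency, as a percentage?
η = W_out/W_in = 2620/4296 = 60.99%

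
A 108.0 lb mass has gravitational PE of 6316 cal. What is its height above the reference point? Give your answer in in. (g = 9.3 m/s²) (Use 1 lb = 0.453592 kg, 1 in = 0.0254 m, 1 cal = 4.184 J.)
Convert to SI: m = 48.9879 kg, PE = 26426.1 J
h = PE/(mg) = 26426.1/(48.9879·9.3) = 58.0045 m = 2284 in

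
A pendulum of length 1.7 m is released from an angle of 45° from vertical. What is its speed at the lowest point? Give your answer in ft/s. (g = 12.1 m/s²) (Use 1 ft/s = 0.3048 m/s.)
h = L(1 − cosθ) = 1.7(1 − cos45°) = 0.497918 m
v = √(2gh) = √(2·12.1·0.497918) = 3.47126 m/s = 11.39 ft/s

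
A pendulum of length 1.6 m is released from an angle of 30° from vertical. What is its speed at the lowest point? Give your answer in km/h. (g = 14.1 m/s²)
h = L(1 − cosθ) = 1.6(1 − cos30°) = 0.214359 m
v = √(2gh) = √(2·14.1·0.214359) = 2.45864 m/s = 8.851 km/h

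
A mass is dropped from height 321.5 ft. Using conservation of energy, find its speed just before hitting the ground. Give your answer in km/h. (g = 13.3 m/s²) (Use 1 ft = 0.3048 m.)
Convert to SI: h = 97.9932 m
mgh = ½mv² ⇒ v = √(2gh) = √(2·13.3·97.9932) = 51.0551 m/s = 183.8 km/h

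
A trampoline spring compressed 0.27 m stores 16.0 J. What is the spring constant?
k = 2·PE/x² = 2·16.0/(0.27)² = 439.0 N/m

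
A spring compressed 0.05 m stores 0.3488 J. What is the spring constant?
k = 2·PE/x² = 2·0.3488/(0.05)² = 279.0 N/m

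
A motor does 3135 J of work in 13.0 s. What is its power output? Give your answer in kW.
P = W/t = 3135.0/13.0 = 241.154 W = 0.2412 kW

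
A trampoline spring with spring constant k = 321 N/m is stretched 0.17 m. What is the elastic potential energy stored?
PE = ½kx² = ½(321)(0.17)² = 4.638 J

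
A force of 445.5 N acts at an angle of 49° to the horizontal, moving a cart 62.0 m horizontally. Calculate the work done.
W = F·d·cosθ = (445.5)(62.0)cos(49°) = 18120 J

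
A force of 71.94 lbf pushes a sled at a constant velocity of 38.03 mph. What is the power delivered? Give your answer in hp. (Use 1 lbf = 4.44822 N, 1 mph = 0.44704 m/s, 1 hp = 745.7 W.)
Convert to SI: F = 320.005 N, v = 17.0009 m/s
P = Fv = (320.005)(17.0009) = 5440.38 W = 7.296 hp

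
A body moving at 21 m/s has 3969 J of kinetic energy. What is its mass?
m = 2·KE/v² = 2·3969/(21)² = 18.0 kg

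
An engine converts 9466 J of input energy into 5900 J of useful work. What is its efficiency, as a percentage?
η = W_out/W_in = 5900/9466 = 62.33%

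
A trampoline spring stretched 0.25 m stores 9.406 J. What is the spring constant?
k = 2·PE/x² = 2·9.406/(0.25)² = 301.0 N/m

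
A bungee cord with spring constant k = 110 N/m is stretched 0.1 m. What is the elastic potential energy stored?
PE = ½kx² = ½(110)(0.1)² = 0.55 J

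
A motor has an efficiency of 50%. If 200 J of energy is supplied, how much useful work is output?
W_out = η·W_in = 0.5·200 = 100.0 J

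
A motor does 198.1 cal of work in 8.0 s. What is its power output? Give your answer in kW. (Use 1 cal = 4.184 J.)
Convert to SI: W = 828.85 J, t = 8.0 s
P = W/t = 828.85/8.0 = 103.606 W = 0.1036 kW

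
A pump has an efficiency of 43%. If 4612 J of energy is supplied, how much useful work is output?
W_out = η·W_in = 0.43·4612 = 1983.16 J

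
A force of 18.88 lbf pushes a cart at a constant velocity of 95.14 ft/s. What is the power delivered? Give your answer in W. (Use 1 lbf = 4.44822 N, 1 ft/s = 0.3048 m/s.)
Convert to SI: F = 83.9824 N, v = 28.9987 m/s
P = Fv = (83.9824)(28.9987) = 2435 W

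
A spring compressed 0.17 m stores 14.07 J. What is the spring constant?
k = 2·PE/x² = 2·14.07/(0.17)² = 973.7 N/m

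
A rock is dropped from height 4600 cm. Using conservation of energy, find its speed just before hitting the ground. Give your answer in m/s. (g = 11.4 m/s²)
Convert to SI: h = 46.0 m
mgh = ½mv² ⇒ v = √(2gh) = √(2·11.4·46.0) = 32.39 m/s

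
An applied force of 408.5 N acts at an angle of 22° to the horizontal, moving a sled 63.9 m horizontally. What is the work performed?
W = F·d·cosθ = (408.5)(63.9)cos(22°) = 24200 J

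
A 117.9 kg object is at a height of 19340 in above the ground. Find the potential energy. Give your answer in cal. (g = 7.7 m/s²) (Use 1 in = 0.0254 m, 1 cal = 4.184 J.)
Convert to SI: m = 117.9 kg, h = 491.236 m
PE = mgh = (117.9)(7.7)(491.236) = 445959 J = 106600 cal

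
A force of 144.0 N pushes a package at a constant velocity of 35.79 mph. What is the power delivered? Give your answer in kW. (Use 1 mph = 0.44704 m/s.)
Convert to SI: F = 144.0 N, v = 15.9996 m/s
P = Fv = (144.0)(15.9996) = 2303.94 W = 2.304 kW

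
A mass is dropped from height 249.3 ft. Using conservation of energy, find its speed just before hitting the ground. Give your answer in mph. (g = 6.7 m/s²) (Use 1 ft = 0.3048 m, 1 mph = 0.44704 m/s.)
Convert to SI: h = 75.9866 m
mgh = ½mv² ⇒ v = √(2gh) = √(2·6.7·75.9866) = 31.9096 m/s = 71.38 mph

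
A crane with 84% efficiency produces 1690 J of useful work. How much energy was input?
W_in = W_out/η = 1690/0.84 = 2012 J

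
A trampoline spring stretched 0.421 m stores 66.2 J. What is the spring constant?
k = 2·PE/x² = 2·66.2/(0.421)² = 747.0 N/m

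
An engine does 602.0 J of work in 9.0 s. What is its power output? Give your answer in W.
P = W/t = 602.0/9.0 = 66.89 W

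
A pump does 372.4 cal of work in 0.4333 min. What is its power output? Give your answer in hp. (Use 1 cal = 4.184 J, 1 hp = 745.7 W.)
Convert to SI: W = 1558.12 J, t = 25.998 s
P = W/t = 1558.12/25.998 = 59.9324 W = 0.08037 hp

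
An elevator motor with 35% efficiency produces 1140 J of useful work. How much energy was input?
W_in = W_out/η = 1140/0.35 = 3257 J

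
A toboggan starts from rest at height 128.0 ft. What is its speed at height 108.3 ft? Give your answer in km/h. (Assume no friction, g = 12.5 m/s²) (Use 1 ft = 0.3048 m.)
Convert to SI: h₁−h₂ = 6.00456 m
mgh₁ = mgh₂ + ½mv² ⇒ v = √(2g(h₁−h₂)) = √(2·12.5·6.00456) = 12.2521 m/s = 44.11 km/h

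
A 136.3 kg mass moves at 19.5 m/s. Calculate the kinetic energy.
KE = ½mv² = ½(136.3)(19.5)² = 25910 J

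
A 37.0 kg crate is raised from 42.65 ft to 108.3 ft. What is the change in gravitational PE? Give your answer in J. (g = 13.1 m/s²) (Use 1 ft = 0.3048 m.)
Convert to SI: m = 37.0 kg, Δh = 20.0101 m
ΔPE = mgΔh = (37.0)(13.1)(20.0101) = 9699 J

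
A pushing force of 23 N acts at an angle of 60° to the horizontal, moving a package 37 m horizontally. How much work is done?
W = F·d·cosθ = (23)(37)cos(60°) = 425.5 J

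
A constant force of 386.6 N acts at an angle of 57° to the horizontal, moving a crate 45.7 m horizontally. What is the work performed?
W = F·d·cosθ = (386.6)(45.7)cos(57°) = 9622 J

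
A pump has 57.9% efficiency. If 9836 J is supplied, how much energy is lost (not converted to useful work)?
W_lost = W_in(1 − η) = 9836·(1 − 0.579) = 4141 J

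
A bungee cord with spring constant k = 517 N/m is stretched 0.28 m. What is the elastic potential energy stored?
PE = ½kx² = ½(517)(0.28)² = 20.27 J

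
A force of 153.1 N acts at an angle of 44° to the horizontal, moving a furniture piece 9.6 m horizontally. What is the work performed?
W = F·d·cosθ = (153.1)(9.6)cos(44°) = 1057 J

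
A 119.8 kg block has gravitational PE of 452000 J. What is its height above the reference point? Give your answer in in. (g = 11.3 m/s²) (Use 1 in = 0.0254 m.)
h = PE/(mg) = 452000/(119.8·11.3) = 333.89 m = 13150 in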